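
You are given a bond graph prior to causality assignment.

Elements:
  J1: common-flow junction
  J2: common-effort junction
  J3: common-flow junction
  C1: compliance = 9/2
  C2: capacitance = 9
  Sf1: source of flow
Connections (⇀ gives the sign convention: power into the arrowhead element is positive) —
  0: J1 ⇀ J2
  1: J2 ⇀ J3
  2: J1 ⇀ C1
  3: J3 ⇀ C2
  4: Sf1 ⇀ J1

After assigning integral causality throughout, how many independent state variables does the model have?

#4 |Sf1  (Sf1 (Sf) sets flow on bond)
#0 |J1  (J1 flow already set via bond 4)
#2 |J1  (J1: bond 4 brought flow, rest push out)
#1 |J2  (only one effort-in slot at J2)
#3 |J3  (1-jn J3 has f-setter on 1)

2  (C1, C2 all integral)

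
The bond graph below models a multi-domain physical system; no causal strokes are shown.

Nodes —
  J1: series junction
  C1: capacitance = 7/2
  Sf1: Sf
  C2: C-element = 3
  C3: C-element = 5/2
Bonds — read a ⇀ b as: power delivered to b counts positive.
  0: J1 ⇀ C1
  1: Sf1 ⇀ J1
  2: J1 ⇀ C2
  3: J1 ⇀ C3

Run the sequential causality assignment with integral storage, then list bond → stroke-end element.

β0 stroke→J1
β1 stroke→Sf1
β2 stroke→J1
β3 stroke→J1

b1 stroke at Sf1  (source Sf1 imposes f)
b0 stroke at J1  (1-jn J1 has f-setter on 1)
b2 stroke at J1  (common-f at J1 fixed by 1)
b3 stroke at J1  (common-f at J1 fixed by 1)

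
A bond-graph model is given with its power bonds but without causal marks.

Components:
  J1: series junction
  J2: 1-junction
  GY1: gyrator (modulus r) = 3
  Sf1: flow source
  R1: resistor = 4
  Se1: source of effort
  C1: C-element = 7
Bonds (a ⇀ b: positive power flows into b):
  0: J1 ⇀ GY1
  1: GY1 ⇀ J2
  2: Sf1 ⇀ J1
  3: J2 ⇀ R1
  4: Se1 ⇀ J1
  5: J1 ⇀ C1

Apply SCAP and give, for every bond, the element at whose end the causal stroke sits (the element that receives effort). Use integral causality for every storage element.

#2 |Sf1  (Sf1 (Sf) sets flow on bond)
#4 |J1  (Se1: effort source, stroke at far end)
#0 |J1  (J1: bond 2 brought flow, rest push out)
#5 |J1  (J1: bond 2 brought flow, rest push out)
#1 |J2  (GY GY1: same side as bond 0)
#3 |R1  (J2 needs exactly one f-in)

β0 stroke→J1
β1 stroke→J2
β2 stroke→Sf1
β3 stroke→R1
β4 stroke→J1
β5 stroke→J1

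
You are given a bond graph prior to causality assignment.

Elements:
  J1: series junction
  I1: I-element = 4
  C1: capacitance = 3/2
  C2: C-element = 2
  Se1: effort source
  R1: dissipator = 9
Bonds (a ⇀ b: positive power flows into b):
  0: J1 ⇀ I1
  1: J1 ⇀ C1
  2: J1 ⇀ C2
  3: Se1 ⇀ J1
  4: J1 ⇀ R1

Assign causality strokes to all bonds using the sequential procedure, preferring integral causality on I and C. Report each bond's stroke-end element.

β0 stroke→I1
β1 stroke→J1
β2 stroke→J1
β3 stroke→J1
β4 stroke→J1

b3 |J1  (source Se1 imposes e)
b0 |I1  (I1 integral (f out))
b1 |J1  (J1 flow already set via bond 0)
b2 |J1  (J1: bond 0 brought flow, rest push out)
b4 |J1  (common-f at J1 fixed by 0)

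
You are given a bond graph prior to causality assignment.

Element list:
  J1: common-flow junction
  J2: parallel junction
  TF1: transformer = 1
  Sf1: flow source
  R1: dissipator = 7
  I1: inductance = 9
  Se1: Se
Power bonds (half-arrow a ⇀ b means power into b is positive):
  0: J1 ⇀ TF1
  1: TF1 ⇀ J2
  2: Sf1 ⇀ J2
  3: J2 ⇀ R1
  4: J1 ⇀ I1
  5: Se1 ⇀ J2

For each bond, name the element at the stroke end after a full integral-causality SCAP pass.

b2 →Sf1  (Sf1: flow source, stroke at near end)
b5 →J2  (source Se1 imposes e)
b1 →TF1  (common-e at J2 fixed by 5)
b3 →R1  (common-e at J2 fixed by 5)
b0 →J1  (TF1 one-in-one-out from 1)
b4 →I1  (closing 1-jn rule on J1)

#0 stroke at J1
#1 stroke at TF1
#2 stroke at Sf1
#3 stroke at R1
#4 stroke at I1
#5 stroke at J2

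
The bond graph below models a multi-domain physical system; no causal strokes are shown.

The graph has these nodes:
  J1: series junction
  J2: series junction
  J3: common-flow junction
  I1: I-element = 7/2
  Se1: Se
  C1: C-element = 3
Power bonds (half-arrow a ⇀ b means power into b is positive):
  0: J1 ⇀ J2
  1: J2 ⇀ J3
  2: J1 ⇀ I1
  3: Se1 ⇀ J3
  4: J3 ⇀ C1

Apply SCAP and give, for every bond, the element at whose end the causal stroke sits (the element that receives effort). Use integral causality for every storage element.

b0 |J1
b1 |J2
b2 |I1
b3 |J3
b4 |J3

β3 stroke→J3  (Se1: effort source, stroke at far end)
β2 stroke→I1  (prefer integral on I1)
β0 stroke→J1  (common-f at J1 fixed by 2)
β1 stroke→J2  (J2 flow already set via bond 0)
β4 stroke→J3  (common-f at J3 fixed by 1)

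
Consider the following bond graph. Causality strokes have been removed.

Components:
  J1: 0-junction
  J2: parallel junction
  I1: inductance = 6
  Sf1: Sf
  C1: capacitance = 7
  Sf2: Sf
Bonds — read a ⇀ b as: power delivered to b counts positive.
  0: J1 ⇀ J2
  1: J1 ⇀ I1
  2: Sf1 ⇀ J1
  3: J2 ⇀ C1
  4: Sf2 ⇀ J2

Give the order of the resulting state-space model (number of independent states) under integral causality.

2  (C1, I1 all integral)

β2 stroke→Sf1  (Sf1 fixes flow; stroke at Sf1)
β4 stroke→Sf2  (Sf2 fixes flow; stroke at Sf2)
β1 stroke→I1  (I1: I, integral causality)
β0 stroke→J1  (J1: last free bond brings effort in)
β3 stroke→J2  (closing 0-jn rule on J2)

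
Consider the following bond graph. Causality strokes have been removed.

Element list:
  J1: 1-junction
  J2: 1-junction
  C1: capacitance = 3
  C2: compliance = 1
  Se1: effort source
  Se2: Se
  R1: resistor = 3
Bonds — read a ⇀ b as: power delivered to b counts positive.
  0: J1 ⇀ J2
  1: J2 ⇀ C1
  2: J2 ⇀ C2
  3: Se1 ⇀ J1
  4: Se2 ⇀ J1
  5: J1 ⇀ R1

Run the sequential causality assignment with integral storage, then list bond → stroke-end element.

b0 stroke at J1
b1 stroke at J2
b2 stroke at J2
b3 stroke at J1
b4 stroke at J1
b5 stroke at R1

#3 →J1  (Se1 fixes effort; stroke away)
#4 →J1  (source Se2 imposes e)
#1 →J2  (C1: C, integral causality)
#2 →J2  (C2 integral (e out))
#0 →J1  (closing 1-jn rule on J2)
#5 →R1  (only one flow-in slot at J1)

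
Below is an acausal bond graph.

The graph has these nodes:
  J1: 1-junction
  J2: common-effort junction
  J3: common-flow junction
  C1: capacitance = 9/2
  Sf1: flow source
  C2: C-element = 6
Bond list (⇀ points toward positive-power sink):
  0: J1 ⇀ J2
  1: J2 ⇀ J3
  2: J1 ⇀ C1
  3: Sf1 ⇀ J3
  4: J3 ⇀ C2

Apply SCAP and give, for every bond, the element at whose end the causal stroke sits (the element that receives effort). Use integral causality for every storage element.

#0 stroke at J2
#1 stroke at J3
#2 stroke at J1
#3 stroke at Sf1
#4 stroke at J3

β3 →Sf1  (Sf1: flow source, stroke at near end)
β1 →J3  (J3 flow already set via bond 3)
β4 →J3  (J3: bond 3 brought flow, rest push out)
β0 →J2  (J2: last free bond brings effort in)
β2 →J1  (1-jn J1 has f-setter on 0)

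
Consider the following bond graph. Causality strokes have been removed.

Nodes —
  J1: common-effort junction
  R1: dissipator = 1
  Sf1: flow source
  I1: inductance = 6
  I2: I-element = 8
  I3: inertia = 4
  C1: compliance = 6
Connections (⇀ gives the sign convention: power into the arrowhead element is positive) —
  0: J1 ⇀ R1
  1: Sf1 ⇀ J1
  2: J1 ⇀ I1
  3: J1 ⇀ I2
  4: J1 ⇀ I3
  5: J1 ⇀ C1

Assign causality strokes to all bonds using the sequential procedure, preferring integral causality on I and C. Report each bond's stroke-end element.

#1 stroke→Sf1  (Sf1 (Sf) sets flow on bond)
#2 stroke→I1  (prefer integral on I1)
#3 stroke→I2  (I2 integral (f out))
#4 stroke→I3  (I3: I, integral causality)
#5 stroke→J1  (C1: C, integral causality)
#0 stroke→R1  (common-e at J1 fixed by 5)

b0 stroke→R1
b1 stroke→Sf1
b2 stroke→I1
b3 stroke→I2
b4 stroke→I3
b5 stroke→J1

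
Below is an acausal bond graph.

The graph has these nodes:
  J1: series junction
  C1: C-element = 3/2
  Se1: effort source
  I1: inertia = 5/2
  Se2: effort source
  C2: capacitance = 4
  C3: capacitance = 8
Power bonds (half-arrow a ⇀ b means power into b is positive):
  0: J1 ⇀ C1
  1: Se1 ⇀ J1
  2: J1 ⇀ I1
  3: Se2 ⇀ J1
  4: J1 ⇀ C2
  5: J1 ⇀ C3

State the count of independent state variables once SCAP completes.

4  (C1, C2, C3, I1 all integral)

β1 |J1  (Se1 fixes effort; stroke away)
β3 |J1  (source Se2 imposes e)
β0 |J1  (C1 integral (e out))
β2 |I1  (I1 outputs flow p/I1)
β4 |J1  (1-jn J1 has f-setter on 2)
β5 |J1  (common-f at J1 fixed by 2)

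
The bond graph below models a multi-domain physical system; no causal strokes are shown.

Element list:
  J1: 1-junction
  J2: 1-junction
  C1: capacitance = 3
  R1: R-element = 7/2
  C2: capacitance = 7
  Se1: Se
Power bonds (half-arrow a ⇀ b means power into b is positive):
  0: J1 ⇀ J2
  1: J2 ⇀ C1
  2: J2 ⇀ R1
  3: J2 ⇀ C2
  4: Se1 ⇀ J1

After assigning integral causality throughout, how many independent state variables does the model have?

2  (C1, C2 all integral)

bond 4 stroke at J1  (Se1 fixes effort; stroke away)
bond 0 stroke at J2  (only one flow-in slot at J1)
bond 1 stroke at J2  (prefer integral on C1)
bond 3 stroke at J2  (C2 integral (e out))
bond 2 stroke at R1  (closing 1-jn rule on J2)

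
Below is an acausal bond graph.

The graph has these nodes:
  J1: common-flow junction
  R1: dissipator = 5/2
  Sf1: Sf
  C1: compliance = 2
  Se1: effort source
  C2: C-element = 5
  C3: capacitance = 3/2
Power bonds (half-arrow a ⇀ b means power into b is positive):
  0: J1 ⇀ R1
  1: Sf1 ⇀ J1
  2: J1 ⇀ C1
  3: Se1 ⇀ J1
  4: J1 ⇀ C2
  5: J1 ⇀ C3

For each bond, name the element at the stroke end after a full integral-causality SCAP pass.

β1 stroke at Sf1  (Sf1: flow source, stroke at near end)
β3 stroke at J1  (Se1: effort source, stroke at far end)
β0 stroke at J1  (common-f at J1 fixed by 1)
β2 stroke at J1  (J1: bond 1 brought flow, rest push out)
β4 stroke at J1  (1-jn J1 has f-setter on 1)
β5 stroke at J1  (common-f at J1 fixed by 1)

β0 stroke→J1
β1 stroke→Sf1
β2 stroke→J1
β3 stroke→J1
β4 stroke→J1
β5 stroke→J1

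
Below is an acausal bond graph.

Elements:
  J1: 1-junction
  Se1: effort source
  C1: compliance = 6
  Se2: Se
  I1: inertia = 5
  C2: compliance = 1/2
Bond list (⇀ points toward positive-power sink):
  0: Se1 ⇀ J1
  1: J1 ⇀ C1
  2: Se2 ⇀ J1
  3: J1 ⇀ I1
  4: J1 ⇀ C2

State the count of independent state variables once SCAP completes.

bond 0 stroke at J1  (Se1 fixes effort; stroke away)
bond 2 stroke at J1  (source Se2 imposes e)
bond 1 stroke at J1  (C1 integral (e out))
bond 3 stroke at I1  (I1 outputs flow p/I1)
bond 4 stroke at J1  (J1: bond 3 brought flow, rest push out)

3  (C1, C2, I1 all integral)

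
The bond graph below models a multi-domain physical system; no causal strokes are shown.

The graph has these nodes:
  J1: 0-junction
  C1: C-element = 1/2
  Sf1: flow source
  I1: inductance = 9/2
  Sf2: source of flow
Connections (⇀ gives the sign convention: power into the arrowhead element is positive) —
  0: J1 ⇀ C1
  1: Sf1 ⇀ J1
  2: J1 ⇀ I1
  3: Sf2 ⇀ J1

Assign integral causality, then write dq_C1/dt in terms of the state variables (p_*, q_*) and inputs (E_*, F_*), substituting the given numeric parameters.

dq_C1/dt = F_Sf1 + F_Sf2 - 2*p_I1/9

b1 |Sf1  (Sf1 fixes flow; stroke at Sf1)
b3 |Sf2  (Sf2: flow source, stroke at near end)
b0 |J1  (C1 integral (e out))
b2 |I1  (common-e at J1 fixed by 0)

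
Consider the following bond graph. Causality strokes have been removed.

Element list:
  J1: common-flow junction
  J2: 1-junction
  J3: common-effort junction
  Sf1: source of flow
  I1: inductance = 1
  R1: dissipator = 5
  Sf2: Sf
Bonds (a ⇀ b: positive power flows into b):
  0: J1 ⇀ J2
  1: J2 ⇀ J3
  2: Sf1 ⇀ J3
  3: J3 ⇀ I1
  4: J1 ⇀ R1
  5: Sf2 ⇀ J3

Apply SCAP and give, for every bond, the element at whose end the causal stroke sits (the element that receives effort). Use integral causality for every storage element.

β2 stroke→Sf1  (Sf1 fixes flow; stroke at Sf1)
β5 stroke→Sf2  (Sf2 fixes flow; stroke at Sf2)
β3 stroke→I1  (prefer integral on I1)
β1 stroke→J3  (only one effort-in slot at J3)
β0 stroke→J2  (J2: bond 1 brought flow, rest push out)
β4 stroke→J1  (common-f at J1 fixed by 0)

β0 stroke at J2
β1 stroke at J3
β2 stroke at Sf1
β3 stroke at I1
β4 stroke at J1
β5 stroke at Sf2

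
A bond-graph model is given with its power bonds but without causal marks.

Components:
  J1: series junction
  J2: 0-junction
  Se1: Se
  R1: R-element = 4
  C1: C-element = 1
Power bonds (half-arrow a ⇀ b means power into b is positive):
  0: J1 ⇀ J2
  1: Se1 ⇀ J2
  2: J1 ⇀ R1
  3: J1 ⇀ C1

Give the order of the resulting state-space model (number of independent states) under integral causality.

b1 stroke→J2  (source Se1 imposes e)
b0 stroke→J1  (J2: bond 1 brought effort, rest push out)
b3 stroke→J1  (C1 outputs effort q/C1)
b2 stroke→R1  (only one flow-in slot at J1)

1  (C1 all integral)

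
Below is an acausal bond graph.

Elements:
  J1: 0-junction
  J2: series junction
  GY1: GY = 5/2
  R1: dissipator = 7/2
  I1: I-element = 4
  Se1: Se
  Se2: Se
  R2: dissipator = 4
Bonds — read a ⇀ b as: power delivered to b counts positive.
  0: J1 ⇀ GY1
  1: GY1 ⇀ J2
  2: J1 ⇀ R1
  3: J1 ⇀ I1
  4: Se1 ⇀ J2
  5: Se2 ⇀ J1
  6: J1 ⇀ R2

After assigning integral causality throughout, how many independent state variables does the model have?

1  (I1 all integral)

#4 stroke at J2  (Se1 (Se) sets effort on bond)
#5 stroke at J1  (Se2 fixes effort; stroke away)
#0 stroke at GY1  (common-e at J1 fixed by 5)
#2 stroke at R1  (J1: bond 5 brought effort, rest push out)
#3 stroke at I1  (0-jn J1 has e-setter on 5)
#6 stroke at R2  (J1: bond 5 brought effort, rest push out)
#1 stroke at GY1  (only one flow-in slot at J2)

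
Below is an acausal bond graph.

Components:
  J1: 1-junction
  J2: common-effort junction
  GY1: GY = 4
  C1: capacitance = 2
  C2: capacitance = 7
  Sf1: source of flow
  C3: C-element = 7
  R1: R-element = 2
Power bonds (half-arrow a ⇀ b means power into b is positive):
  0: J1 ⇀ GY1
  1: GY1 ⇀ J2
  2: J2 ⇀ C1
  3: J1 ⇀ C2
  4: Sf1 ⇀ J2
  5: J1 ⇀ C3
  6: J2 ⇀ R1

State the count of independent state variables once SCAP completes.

β4 stroke at Sf1  (Sf1 (Sf) sets flow on bond)
β2 stroke at J2  (prefer integral on C1)
β1 stroke at GY1  (J2: bond 2 brought effort, rest push out)
β6 stroke at R1  (J2: bond 2 brought effort, rest push out)
β0 stroke at GY1  (GY GY1: same side as bond 1)
β3 stroke at J1  (1-jn J1 has f-setter on 0)
β5 stroke at J1  (J1: bond 0 brought flow, rest push out)

3  (C1, C2, C3 all integral)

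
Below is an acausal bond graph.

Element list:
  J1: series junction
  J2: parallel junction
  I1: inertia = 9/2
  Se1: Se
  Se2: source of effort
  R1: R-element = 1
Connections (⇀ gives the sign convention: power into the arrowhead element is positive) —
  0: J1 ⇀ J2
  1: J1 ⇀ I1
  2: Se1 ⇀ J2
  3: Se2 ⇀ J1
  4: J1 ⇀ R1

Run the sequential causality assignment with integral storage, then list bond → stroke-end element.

bond 2 →J2  (Se1 fixes effort; stroke away)
bond 3 →J1  (Se2 (Se) sets effort on bond)
bond 0 →J1  (common-e at J2 fixed by 2)
bond 1 →I1  (I1: I, integral causality)
bond 4 →J1  (1-jn J1 has f-setter on 1)

b0 →J1
b1 →I1
b2 →J2
b3 →J1
b4 →J1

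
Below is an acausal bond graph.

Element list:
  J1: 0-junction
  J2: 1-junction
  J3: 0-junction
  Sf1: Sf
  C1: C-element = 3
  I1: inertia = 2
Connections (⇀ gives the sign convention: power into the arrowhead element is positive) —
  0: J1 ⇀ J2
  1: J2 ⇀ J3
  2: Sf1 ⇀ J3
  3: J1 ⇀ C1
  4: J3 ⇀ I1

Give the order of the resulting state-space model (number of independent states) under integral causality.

2  (C1, I1 all integral)

bond 2 |Sf1  (Sf1 fixes flow; stroke at Sf1)
bond 3 |J1  (C1 outputs effort q/C1)
bond 0 |J2  (common-e at J1 fixed by 3)
bond 1 |J3  (closing 1-jn rule on J2)
bond 4 |I1  (0-jn J3 has e-setter on 1)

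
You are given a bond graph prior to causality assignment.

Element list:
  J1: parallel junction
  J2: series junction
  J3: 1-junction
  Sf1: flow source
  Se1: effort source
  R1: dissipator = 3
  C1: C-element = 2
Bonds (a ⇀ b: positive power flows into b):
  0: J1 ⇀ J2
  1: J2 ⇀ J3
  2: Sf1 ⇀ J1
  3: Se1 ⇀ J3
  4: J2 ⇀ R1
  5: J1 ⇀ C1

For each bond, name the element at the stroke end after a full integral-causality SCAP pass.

β0 stroke→J2
β1 stroke→J2
β2 stroke→Sf1
β3 stroke→J3
β4 stroke→R1
β5 stroke→J1

β2 →Sf1  (Sf1 (Sf) sets flow on bond)
β3 →J3  (Se1 fixes effort; stroke away)
β1 →J2  (J3 needs exactly one f-in)
β5 →J1  (prefer integral on C1)
β0 →J2  (common-e at J1 fixed by 5)
β4 →R1  (closing 1-jn rule on J2)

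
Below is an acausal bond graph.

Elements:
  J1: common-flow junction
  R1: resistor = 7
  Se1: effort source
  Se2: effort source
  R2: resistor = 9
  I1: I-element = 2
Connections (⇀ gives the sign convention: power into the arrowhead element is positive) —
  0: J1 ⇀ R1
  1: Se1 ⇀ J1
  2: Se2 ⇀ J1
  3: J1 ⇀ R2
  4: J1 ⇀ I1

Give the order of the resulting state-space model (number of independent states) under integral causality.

bond 1 →J1  (Se1 (Se) sets effort on bond)
bond 2 →J1  (source Se2 imposes e)
bond 4 →I1  (I1 integral (f out))
bond 0 →J1  (common-f at J1 fixed by 4)
bond 3 →J1  (J1: bond 4 brought flow, rest push out)

1  (I1 all integral)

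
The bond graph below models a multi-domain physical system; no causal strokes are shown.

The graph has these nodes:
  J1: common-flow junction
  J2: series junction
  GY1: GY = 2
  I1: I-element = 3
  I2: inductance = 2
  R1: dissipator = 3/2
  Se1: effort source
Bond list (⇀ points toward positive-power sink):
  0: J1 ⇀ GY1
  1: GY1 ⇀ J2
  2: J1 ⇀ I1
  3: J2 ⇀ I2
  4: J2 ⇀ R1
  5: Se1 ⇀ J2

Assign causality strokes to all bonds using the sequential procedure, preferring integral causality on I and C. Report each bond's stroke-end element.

β0 →J1
β1 →J2
β2 →I1
β3 →I2
β4 →J2
β5 →J2

β5 |J2  (Se1: effort source, stroke at far end)
β2 |I1  (prefer integral on I1)
β0 |J1  (1-jn J1 has f-setter on 2)
β1 |J2  (GY GY1: same side as bond 0)
β3 |I2  (I2 outputs flow p/I2)
β4 |J2  (J2 flow already set via bond 3)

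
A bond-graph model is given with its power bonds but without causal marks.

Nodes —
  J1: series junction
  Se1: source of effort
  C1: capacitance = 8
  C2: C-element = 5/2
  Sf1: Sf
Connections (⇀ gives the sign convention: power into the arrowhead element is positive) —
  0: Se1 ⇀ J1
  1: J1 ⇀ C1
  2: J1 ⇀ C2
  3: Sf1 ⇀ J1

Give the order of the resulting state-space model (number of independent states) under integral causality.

b0 →J1  (Se1 (Se) sets effort on bond)
b3 →Sf1  (source Sf1 imposes f)
b1 →J1  (J1 flow already set via bond 3)
b2 →J1  (common-f at J1 fixed by 3)

2  (C1, C2 all integral)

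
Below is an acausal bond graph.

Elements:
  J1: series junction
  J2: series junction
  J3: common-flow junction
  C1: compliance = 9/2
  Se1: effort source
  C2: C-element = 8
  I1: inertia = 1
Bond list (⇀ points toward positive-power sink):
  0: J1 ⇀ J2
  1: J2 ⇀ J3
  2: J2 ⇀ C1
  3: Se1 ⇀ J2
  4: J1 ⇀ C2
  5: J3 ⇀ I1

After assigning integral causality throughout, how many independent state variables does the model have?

3  (C1, C2, I1 all integral)

bond 3 stroke at J2  (Se1 fixes effort; stroke away)
bond 2 stroke at J2  (C1 outputs effort q/C1)
bond 4 stroke at J1  (prefer integral on C2)
bond 0 stroke at J2  (J1 needs exactly one f-in)
bond 1 stroke at J3  (closing 1-jn rule on J2)
bond 5 stroke at I1  (J3 needs exactly one f-in)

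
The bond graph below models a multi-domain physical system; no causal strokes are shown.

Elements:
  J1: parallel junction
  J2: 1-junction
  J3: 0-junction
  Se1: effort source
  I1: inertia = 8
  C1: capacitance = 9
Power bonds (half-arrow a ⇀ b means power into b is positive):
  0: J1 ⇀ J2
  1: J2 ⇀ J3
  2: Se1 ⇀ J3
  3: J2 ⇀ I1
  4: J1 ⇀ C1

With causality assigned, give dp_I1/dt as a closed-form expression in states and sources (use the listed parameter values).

β2 stroke→J3  (Se1 fixes effort; stroke away)
β1 stroke→J2  (0-jn J3 has e-setter on 2)
β3 stroke→I1  (I1: I, integral causality)
β0 stroke→J2  (1-jn J2 has f-setter on 3)
β4 stroke→J1  (only one effort-in slot at J1)

dp_I1/dt = -E_Se1 + q_C1/9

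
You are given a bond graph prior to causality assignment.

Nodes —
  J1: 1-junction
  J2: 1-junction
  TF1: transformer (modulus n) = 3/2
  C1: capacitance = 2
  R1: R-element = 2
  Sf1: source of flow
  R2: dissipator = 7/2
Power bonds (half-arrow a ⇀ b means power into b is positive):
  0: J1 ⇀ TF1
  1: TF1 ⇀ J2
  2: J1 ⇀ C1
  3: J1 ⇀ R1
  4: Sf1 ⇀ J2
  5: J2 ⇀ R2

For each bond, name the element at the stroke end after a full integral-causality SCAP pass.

β0 |TF1
β1 |J2
β2 |J1
β3 |J1
β4 |Sf1
β5 |J2

#4 stroke at Sf1  (source Sf1 imposes f)
#1 stroke at J2  (J2: bond 4 brought flow, rest push out)
#5 stroke at J2  (common-f at J2 fixed by 4)
#0 stroke at TF1  (TF TF1: opposite of bond 1)
#2 stroke at J1  (J1: bond 0 brought flow, rest push out)
#3 stroke at J1  (J1: bond 0 brought flow, rest push out)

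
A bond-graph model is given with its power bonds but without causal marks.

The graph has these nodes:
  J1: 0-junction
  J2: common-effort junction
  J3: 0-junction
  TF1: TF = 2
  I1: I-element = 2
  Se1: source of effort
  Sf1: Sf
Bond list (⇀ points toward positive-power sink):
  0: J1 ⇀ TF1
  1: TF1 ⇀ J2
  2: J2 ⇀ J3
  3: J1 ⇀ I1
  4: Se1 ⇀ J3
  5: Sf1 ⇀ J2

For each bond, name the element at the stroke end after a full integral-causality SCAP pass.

#4 stroke→J3  (source Se1 imposes e)
#5 stroke→Sf1  (Sf1: flow source, stroke at near end)
#2 stroke→J2  (J3: bond 4 brought effort, rest push out)
#1 stroke→TF1  (0-jn J2 has e-setter on 2)
#0 stroke→J1  (TF1: transformer flips bond 1)
#3 stroke→I1  (J1: bond 0 brought effort, rest push out)

β0 |J1
β1 |TF1
β2 |J2
β3 |I1
β4 |J3
β5 |Sf1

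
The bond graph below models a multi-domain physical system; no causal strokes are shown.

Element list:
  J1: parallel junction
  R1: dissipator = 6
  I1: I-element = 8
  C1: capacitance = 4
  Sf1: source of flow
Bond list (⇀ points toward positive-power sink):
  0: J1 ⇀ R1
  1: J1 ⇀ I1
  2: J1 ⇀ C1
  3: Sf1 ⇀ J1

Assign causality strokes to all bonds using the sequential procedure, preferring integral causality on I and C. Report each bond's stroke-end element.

bond 3 →Sf1  (source Sf1 imposes f)
bond 1 →I1  (I1 integral (f out))
bond 2 →J1  (C1 outputs effort q/C1)
bond 0 →R1  (common-e at J1 fixed by 2)

b0 stroke→R1
b1 stroke→I1
b2 stroke→J1
b3 stroke→Sf1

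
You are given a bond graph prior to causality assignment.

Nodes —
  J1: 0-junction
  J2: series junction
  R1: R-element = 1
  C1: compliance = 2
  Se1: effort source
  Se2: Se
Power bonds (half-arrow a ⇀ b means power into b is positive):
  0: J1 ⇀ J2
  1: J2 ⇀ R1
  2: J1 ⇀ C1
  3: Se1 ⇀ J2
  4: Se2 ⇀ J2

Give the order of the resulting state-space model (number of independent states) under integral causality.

bond 3 stroke→J2  (Se1 (Se) sets effort on bond)
bond 4 stroke→J2  (Se2 fixes effort; stroke away)
bond 2 stroke→J1  (C1: C, integral causality)
bond 0 stroke→J2  (J1: bond 2 brought effort, rest push out)
bond 1 stroke→R1  (only one flow-in slot at J2)

1  (C1 all integral)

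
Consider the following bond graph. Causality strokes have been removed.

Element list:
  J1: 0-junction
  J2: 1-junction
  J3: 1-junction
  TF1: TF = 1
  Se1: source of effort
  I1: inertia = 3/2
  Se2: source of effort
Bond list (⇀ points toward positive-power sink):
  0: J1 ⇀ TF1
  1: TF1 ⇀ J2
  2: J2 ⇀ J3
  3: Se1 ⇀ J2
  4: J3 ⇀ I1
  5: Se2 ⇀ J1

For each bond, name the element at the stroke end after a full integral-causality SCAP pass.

bond 3 stroke at J2  (source Se1 imposes e)
bond 5 stroke at J1  (Se2: effort source, stroke at far end)
bond 0 stroke at TF1  (J1 effort already set via bond 5)
bond 1 stroke at J2  (TF TF1: opposite of bond 0)
bond 2 stroke at J3  (J2: last free bond brings flow in)
bond 4 stroke at I1  (J3 needs exactly one f-in)

#0 |TF1
#1 |J2
#2 |J3
#3 |J2
#4 |I1
#5 |J1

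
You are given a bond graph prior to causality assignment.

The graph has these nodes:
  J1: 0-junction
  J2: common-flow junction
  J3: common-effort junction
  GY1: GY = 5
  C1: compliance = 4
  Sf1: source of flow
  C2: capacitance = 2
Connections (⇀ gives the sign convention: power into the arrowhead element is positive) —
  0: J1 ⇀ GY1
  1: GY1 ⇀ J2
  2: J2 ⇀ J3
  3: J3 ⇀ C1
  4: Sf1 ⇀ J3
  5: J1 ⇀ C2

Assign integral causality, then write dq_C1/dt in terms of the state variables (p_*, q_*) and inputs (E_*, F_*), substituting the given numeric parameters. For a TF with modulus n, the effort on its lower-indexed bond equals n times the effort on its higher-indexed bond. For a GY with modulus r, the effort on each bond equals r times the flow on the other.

b4 |Sf1  (Sf1 fixes flow; stroke at Sf1)
b3 |J3  (C1 outputs effort q/C1)
b2 |J2  (common-e at J3 fixed by 3)
b1 |GY1  (closing 1-jn rule on J2)
b0 |GY1  (GY1 both-in/both-out from 1)
b5 |J1  (J1 needs exactly one e-in)

dq_C1/dt = F_Sf1 + q_C2/10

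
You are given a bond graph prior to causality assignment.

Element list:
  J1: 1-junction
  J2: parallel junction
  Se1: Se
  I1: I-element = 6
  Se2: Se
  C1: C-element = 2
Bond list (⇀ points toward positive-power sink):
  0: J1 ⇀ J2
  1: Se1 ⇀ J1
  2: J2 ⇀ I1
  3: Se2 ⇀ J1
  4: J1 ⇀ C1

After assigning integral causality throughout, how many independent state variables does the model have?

b1 |J1  (Se1 fixes effort; stroke away)
b3 |J1  (Se2 fixes effort; stroke away)
b2 |I1  (I1: I, integral causality)
b0 |J2  (J2 needs exactly one e-in)
b4 |J1  (common-f at J1 fixed by 0)

2  (C1, I1 all integral)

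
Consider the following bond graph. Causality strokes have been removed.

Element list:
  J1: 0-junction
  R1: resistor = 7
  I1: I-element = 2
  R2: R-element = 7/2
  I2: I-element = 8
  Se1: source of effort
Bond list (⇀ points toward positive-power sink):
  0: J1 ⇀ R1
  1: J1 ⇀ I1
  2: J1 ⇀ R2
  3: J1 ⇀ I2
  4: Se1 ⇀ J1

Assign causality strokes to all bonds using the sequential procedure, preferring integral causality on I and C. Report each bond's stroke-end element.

b0 |R1
b1 |I1
b2 |R2
b3 |I2
b4 |J1

#4 stroke at J1  (source Se1 imposes e)
#0 stroke at R1  (J1: bond 4 brought effort, rest push out)
#1 stroke at I1  (0-jn J1 has e-setter on 4)
#2 stroke at R2  (0-jn J1 has e-setter on 4)
#3 stroke at I2  (J1: bond 4 brought effort, rest push out)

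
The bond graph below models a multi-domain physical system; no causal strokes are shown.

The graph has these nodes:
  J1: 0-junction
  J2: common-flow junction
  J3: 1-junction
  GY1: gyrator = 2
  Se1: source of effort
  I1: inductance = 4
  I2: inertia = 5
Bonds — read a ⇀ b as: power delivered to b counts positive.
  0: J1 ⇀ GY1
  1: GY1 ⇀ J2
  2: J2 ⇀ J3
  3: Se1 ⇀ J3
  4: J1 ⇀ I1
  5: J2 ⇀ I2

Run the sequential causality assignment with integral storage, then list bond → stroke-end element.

#0 stroke at J1
#1 stroke at J2
#2 stroke at J2
#3 stroke at J3
#4 stroke at I1
#5 stroke at I2

bond 3 stroke at J3  (Se1 fixes effort; stroke away)
bond 2 stroke at J2  (only one flow-in slot at J3)
bond 4 stroke at I1  (I1 outputs flow p/I1)
bond 0 stroke at J1  (J1: last free bond brings effort in)
bond 1 stroke at J2  (GY1: gyrator matches bond 0)
bond 5 stroke at I2  (only one flow-in slot at J2)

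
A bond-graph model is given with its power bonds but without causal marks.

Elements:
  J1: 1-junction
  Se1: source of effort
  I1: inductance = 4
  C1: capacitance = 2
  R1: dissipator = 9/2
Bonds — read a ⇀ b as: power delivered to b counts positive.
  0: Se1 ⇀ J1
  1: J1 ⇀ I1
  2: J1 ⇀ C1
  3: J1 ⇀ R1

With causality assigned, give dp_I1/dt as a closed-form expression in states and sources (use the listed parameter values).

dp_I1/dt = E_Se1 - 9*p_I1/8 - q_C1/2

bond 0 stroke→J1  (Se1 (Se) sets effort on bond)
bond 1 stroke→I1  (I1: I, integral causality)
bond 2 stroke→J1  (1-jn J1 has f-setter on 1)
bond 3 stroke→J1  (1-jn J1 has f-setter on 1)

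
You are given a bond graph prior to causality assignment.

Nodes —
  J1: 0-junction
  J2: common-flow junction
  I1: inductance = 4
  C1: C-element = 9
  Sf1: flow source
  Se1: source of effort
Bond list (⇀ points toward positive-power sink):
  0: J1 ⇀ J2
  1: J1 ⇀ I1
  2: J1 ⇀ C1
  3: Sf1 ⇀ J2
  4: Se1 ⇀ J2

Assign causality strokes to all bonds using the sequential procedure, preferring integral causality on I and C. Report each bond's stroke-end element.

bond 0 stroke→J2
bond 1 stroke→I1
bond 2 stroke→J1
bond 3 stroke→Sf1
bond 4 stroke→J2

#3 →Sf1  (Sf1 (Sf) sets flow on bond)
#4 →J2  (Se1 (Se) sets effort on bond)
#0 →J2  (J2 flow already set via bond 3)
#1 →I1  (I1 outputs flow p/I1)
#2 →J1  (J1: last free bond brings effort in)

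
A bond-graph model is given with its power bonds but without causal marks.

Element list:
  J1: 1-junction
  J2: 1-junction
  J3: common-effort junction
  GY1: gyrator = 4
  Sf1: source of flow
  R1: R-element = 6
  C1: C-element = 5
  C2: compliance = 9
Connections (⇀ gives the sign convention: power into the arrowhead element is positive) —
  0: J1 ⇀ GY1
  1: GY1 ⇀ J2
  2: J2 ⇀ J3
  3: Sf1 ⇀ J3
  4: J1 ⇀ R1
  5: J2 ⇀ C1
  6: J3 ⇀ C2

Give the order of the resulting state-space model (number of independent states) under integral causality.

b3 stroke→Sf1  (Sf1 (Sf) sets flow on bond)
b5 stroke→J2  (C1: C, integral causality)
b6 stroke→J3  (C2 integral (e out))
b2 stroke→J2  (J3: bond 6 brought effort, rest push out)
b1 stroke→GY1  (closing 1-jn rule on J2)
b0 stroke→GY1  (GY1 both-in/both-out from 1)
b4 stroke→J1  (common-f at J1 fixed by 0)

2  (C1, C2 all integral)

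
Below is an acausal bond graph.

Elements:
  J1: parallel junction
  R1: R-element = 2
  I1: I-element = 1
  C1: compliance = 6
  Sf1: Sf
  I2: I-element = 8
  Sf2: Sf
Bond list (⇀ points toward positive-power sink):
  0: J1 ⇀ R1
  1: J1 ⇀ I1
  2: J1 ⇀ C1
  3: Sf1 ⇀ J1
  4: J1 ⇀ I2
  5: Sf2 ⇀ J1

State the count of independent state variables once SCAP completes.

3  (C1, I1, I2 all integral)

b3 →Sf1  (Sf1 fixes flow; stroke at Sf1)
b5 →Sf2  (source Sf2 imposes f)
b1 →I1  (I1 integral (f out))
b2 →J1  (C1 outputs effort q/C1)
b0 →R1  (J1 effort already set via bond 2)
b4 →I2  (J1 effort already set via bond 2)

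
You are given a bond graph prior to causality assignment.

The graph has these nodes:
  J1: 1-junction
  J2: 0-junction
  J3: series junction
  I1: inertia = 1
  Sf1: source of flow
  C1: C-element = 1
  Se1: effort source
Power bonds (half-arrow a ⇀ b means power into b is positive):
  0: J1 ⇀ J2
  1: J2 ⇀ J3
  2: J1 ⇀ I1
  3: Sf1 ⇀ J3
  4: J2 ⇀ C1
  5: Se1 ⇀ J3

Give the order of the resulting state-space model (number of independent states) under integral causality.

b3 stroke at Sf1  (Sf1 fixes flow; stroke at Sf1)
b5 stroke at J3  (source Se1 imposes e)
b1 stroke at J3  (J3 flow already set via bond 3)
b2 stroke at I1  (I1 outputs flow p/I1)
b0 stroke at J1  (1-jn J1 has f-setter on 2)
b4 stroke at J2  (J2: last free bond brings effort in)

2  (C1, I1 all integral)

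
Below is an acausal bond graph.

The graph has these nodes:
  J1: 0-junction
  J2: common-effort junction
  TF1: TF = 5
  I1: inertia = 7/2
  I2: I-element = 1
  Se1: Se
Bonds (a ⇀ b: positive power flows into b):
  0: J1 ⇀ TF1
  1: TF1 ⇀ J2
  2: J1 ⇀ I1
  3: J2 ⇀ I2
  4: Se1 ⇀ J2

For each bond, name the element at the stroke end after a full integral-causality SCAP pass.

bond 0 stroke at J1
bond 1 stroke at TF1
bond 2 stroke at I1
bond 3 stroke at I2
bond 4 stroke at J2

b4 stroke→J2  (Se1 fixes effort; stroke away)
b1 stroke→TF1  (0-jn J2 has e-setter on 4)
b3 stroke→I2  (J2: bond 4 brought effort, rest push out)
b0 stroke→J1  (TF1: transformer flips bond 1)
b2 stroke→I1  (J1 effort already set via bond 0)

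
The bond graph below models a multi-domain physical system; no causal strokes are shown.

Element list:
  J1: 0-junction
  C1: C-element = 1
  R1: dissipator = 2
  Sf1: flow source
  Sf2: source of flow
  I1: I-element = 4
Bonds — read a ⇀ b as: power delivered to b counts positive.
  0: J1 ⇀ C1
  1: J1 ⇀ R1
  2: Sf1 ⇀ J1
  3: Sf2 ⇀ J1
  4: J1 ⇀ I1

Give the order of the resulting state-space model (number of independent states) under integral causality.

b2 stroke→Sf1  (Sf1 fixes flow; stroke at Sf1)
b3 stroke→Sf2  (source Sf2 imposes f)
b0 stroke→J1  (C1 outputs effort q/C1)
b1 stroke→R1  (J1: bond 0 brought effort, rest push out)
b4 stroke→I1  (J1 effort already set via bond 0)

2  (C1, I1 all integral)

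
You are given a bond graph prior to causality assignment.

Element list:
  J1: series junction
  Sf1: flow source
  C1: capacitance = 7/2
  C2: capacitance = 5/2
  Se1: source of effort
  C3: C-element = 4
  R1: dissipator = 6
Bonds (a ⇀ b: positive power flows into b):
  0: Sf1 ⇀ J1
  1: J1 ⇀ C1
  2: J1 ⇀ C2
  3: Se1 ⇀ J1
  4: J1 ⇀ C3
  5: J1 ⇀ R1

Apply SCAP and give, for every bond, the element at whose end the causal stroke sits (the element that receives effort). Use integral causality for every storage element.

#0 stroke at Sf1  (Sf1 fixes flow; stroke at Sf1)
#3 stroke at J1  (source Se1 imposes e)
#1 stroke at J1  (common-f at J1 fixed by 0)
#2 stroke at J1  (1-jn J1 has f-setter on 0)
#4 stroke at J1  (J1: bond 0 brought flow, rest push out)
#5 stroke at J1  (J1: bond 0 brought flow, rest push out)

bond 0 stroke at Sf1
bond 1 stroke at J1
bond 2 stroke at J1
bond 3 stroke at J1
bond 4 stroke at J1
bond 5 stroke at J1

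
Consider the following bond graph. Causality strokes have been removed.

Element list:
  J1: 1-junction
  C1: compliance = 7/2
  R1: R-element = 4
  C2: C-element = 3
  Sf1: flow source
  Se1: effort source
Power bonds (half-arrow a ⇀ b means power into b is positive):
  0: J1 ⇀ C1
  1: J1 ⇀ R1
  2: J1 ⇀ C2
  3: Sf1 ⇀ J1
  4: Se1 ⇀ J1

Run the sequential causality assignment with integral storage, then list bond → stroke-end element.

bond 0 →J1
bond 1 →J1
bond 2 →J1
bond 3 →Sf1
bond 4 →J1

b3 stroke at Sf1  (Sf1 fixes flow; stroke at Sf1)
b4 stroke at J1  (Se1 fixes effort; stroke away)
b0 stroke at J1  (J1: bond 3 brought flow, rest push out)
b1 stroke at J1  (J1 flow already set via bond 3)
b2 stroke at J1  (common-f at J1 fixed by 3)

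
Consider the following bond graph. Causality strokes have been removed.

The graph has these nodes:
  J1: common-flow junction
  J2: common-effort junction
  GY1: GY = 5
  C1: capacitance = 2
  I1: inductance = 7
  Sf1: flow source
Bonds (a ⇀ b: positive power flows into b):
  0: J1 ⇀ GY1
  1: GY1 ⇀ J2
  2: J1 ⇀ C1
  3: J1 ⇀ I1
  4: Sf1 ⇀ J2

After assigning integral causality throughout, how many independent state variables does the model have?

β4 |Sf1  (Sf1 (Sf) sets flow on bond)
β1 |J2  (J2 needs exactly one e-in)
β0 |J1  (GY GY1: same side as bond 1)
β2 |J1  (prefer integral on C1)
β3 |I1  (closing 1-jn rule on J1)

2  (C1, I1 all integral)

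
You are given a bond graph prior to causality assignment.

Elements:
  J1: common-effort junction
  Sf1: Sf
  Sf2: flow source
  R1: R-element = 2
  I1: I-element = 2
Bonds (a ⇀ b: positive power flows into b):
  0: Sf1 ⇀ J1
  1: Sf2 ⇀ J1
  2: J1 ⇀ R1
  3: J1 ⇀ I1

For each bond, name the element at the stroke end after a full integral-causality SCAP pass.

#0 |Sf1  (source Sf1 imposes f)
#1 |Sf2  (source Sf2 imposes f)
#3 |I1  (prefer integral on I1)
#2 |J1  (J1 needs exactly one e-in)

bond 0 |Sf1
bond 1 |Sf2
bond 2 |J1
bond 3 |I1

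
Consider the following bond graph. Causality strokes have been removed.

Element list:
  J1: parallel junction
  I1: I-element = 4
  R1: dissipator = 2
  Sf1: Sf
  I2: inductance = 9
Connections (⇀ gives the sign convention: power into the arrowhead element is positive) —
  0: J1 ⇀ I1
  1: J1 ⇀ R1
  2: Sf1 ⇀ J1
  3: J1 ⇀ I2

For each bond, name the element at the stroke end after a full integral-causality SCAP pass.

β2 stroke→Sf1  (Sf1 (Sf) sets flow on bond)
β0 stroke→I1  (I1 integral (f out))
β3 stroke→I2  (I2 outputs flow p/I2)
β1 stroke→J1  (J1 needs exactly one e-in)

#0 stroke at I1
#1 stroke at J1
#2 stroke at Sf1
#3 stroke at I2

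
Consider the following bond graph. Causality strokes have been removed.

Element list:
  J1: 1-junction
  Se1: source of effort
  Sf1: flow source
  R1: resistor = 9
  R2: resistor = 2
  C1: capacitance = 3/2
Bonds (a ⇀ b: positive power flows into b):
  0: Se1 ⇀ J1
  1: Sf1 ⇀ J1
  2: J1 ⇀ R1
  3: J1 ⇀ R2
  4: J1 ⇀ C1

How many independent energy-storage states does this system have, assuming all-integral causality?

β0 stroke at J1  (Se1 (Se) sets effort on bond)
β1 stroke at Sf1  (Sf1 fixes flow; stroke at Sf1)
β2 stroke at J1  (J1 flow already set via bond 1)
β3 stroke at J1  (J1 flow already set via bond 1)
β4 stroke at J1  (common-f at J1 fixed by 1)

1  (C1 all integral)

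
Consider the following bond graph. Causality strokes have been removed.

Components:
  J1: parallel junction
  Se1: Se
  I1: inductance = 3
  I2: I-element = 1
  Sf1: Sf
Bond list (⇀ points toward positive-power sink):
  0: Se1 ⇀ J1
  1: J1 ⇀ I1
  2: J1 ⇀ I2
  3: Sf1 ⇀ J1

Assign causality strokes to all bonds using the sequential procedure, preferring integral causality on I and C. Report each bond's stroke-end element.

#0 stroke→J1
#1 stroke→I1
#2 stroke→I2
#3 stroke→Sf1

bond 0 stroke→J1  (Se1: effort source, stroke at far end)
bond 3 stroke→Sf1  (Sf1 fixes flow; stroke at Sf1)
bond 1 stroke→I1  (J1: bond 0 brought effort, rest push out)
bond 2 stroke→I2  (J1 effort already set via bond 0)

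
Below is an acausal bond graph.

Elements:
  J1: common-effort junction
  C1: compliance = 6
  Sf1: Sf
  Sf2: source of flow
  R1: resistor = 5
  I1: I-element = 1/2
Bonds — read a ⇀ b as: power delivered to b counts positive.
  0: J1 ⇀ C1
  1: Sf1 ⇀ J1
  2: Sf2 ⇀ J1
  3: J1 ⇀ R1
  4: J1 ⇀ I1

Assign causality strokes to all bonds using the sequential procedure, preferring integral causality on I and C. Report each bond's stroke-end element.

#1 |Sf1  (source Sf1 imposes f)
#2 |Sf2  (Sf2 (Sf) sets flow on bond)
#0 |J1  (prefer integral on C1)
#3 |R1  (common-e at J1 fixed by 0)
#4 |I1  (J1: bond 0 brought effort, rest push out)

#0 |J1
#1 |Sf1
#2 |Sf2
#3 |R1
#4 |I1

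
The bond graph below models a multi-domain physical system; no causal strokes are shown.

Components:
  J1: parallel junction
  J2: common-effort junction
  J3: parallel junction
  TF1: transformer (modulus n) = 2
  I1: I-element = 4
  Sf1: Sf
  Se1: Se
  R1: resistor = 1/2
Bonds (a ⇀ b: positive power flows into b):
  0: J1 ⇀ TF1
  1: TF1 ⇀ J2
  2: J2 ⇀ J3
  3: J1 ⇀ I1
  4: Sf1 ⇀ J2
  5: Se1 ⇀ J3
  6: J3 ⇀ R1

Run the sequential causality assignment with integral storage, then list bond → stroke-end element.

#4 stroke at Sf1  (source Sf1 imposes f)
#5 stroke at J3  (Se1 fixes effort; stroke away)
#2 stroke at J2  (J3 effort already set via bond 5)
#6 stroke at R1  (J3 effort already set via bond 5)
#1 stroke at TF1  (0-jn J2 has e-setter on 2)
#0 stroke at J1  (TF1: transformer flips bond 1)
#3 stroke at I1  (0-jn J1 has e-setter on 0)

#0 stroke at J1
#1 stroke at TF1
#2 stroke at J2
#3 stroke at I1
#4 stroke at Sf1
#5 stroke at J3
#6 stroke at R1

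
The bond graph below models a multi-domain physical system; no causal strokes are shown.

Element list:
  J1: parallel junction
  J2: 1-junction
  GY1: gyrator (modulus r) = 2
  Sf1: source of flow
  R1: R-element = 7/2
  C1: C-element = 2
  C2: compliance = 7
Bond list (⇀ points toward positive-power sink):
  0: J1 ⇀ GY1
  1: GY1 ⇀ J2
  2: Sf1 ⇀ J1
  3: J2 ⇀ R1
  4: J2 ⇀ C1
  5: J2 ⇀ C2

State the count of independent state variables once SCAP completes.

b2 stroke→Sf1  (Sf1: flow source, stroke at near end)
b0 stroke→J1  (J1: last free bond brings effort in)
b1 stroke→J2  (GY GY1: same side as bond 0)
b4 stroke→J2  (C1 integral (e out))
b5 stroke→J2  (C2: C, integral causality)
b3 stroke→R1  (J2 needs exactly one f-in)

2  (C1, C2 all integral)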